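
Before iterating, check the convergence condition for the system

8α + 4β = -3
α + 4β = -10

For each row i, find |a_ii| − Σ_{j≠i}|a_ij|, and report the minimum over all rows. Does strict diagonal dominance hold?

3

row 1: |8| − (4) = 4
row 2: |4| − (1) = 3
minimum over rows = 3 → strictly diagonally dominant (convergence guaranteed)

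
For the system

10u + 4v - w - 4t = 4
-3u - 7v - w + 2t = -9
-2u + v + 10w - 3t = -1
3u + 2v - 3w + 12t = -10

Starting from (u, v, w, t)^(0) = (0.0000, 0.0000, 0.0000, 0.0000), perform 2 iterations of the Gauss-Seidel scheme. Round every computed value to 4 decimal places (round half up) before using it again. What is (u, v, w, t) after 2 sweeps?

Iteration 1:
  u = (4 - (4)·0.0000 - (-1)·0.0000 - (-4)·0.0000) / (10) = 0.4000
  v = (-9 - (-3)·0.4000 - (-1)·0.0000 - (2)·0.0000) / (-7) = 1.1143
  w = (-1 - (-2)·0.4000 - (1)·1.1143 - (-3)·0.0000) / (10) = -0.1314
  t = (-10 - (3)·0.4000 - (2)·1.1143 - (-3)·-0.1314) / (12) = -1.1519
Iteration 2:
  u = (4 - (4)·1.1143 - (-1)·-0.1314 - (-4)·-1.1519) / (10) = -0.5196
  v = (-9 - (-3)·-0.5196 - (-1)·-0.1314 - (2)·-1.1519) / (-7) = 1.1981
  w = (-1 - (-2)·-0.5196 - (1)·1.1981 - (-3)·-1.1519) / (10) = -0.6693
  t = (-10 - (3)·-0.5196 - (2)·1.1981 - (-3)·-0.6693) / (12) = -1.0704

(-0.5196, 1.1981, -0.6693, -1.0704)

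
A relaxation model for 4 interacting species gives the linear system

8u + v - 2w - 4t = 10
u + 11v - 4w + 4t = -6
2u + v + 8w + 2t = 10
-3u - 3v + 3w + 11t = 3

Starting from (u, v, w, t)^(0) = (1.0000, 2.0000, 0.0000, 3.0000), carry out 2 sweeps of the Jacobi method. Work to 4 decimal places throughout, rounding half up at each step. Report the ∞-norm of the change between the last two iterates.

Iteration 1:
  u = (10 - (1)·2.0000 - (-2)·0.0000 - (-4)·3.0000) / (8) = 2.5000
  v = (-6 - (1)·1.0000 - (-4)·0.0000 - (4)·3.0000) / (11) = -1.7273
  w = (10 - (2)·1.0000 - (1)·2.0000 - (2)·3.0000) / (8) = 0.0000
  t = (3 - (-3)·1.0000 - (-3)·2.0000 - (3)·0.0000) / (11) = 1.0909
Iteration 2:
  u = (10 - (1)·-1.7273 - (-2)·0.0000 - (-4)·1.0909) / (8) = 2.0114
  v = (-6 - (1)·2.5000 - (-4)·0.0000 - (4)·1.0909) / (11) = -1.1694
  w = (10 - (2)·2.5000 - (1)·-1.7273 - (2)·1.0909) / (8) = 0.5682
  t = (3 - (-3)·2.5000 - (-3)·-1.7273 - (3)·0.0000) / (11) = 0.4835
Change: (-0.4886, 0.5579, 0.5682, -0.6074) → max |·| = 0.6074

0.6074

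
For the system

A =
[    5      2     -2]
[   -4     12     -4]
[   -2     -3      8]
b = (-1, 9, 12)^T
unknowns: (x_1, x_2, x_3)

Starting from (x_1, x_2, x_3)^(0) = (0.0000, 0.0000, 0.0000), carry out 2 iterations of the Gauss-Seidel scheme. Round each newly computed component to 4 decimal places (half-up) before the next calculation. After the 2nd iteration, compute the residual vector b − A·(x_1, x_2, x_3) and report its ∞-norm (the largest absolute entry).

1.4668

Iteration 1:
  x_1 = (-1 - (2)·0.0000 - (-2)·0.0000) / (5) = -0.2000
  x_2 = (9 - (-4)·-0.2000 - (-4)·0.0000) / (12) = 0.6833
  x_3 = (12 - (-2)·-0.2000 - (-3)·0.6833) / (8) = 1.7062
Iteration 2:
  x_1 = (-1 - (2)·0.6833 - (-2)·1.7062) / (5) = 0.2092
  x_2 = (9 - (-4)·0.2092 - (-4)·1.7062) / (12) = 1.3885
  x_3 = (12 - (-2)·0.2092 - (-3)·1.3885) / (8) = 2.0730
Residual b − A·x = (-0.6770, 1.4668, -0.0001); ∞-norm = 1.4668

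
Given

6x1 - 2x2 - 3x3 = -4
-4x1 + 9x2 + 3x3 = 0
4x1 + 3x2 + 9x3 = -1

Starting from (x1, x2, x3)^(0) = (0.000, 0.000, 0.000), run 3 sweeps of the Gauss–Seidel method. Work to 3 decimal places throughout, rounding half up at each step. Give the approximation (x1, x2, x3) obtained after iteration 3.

Iteration 1:
  x1 = (-4 - (-2)·0.000 - (-3)·0.000) / (6) = -0.667
  x2 = (0 - (-4)·-0.667 - (3)·0.000) / (9) = -0.296
  x3 = (-1 - (4)·-0.667 - (3)·-0.296) / (9) = 0.284
Iteration 2:
  x1 = (-4 - (-2)·-0.296 - (-3)·0.284) / (6) = -0.623
  x2 = (0 - (-4)·-0.623 - (3)·0.284) / (9) = -0.372
  x3 = (-1 - (4)·-0.623 - (3)·-0.372) / (9) = 0.290
Iteration 3:
  x1 = (-4 - (-2)·-0.372 - (-3)·0.290) / (6) = -0.646
  x2 = (0 - (-4)·-0.646 - (3)·0.290) / (9) = -0.384
  x3 = (-1 - (4)·-0.646 - (3)·-0.384) / (9) = 0.304

(-0.646, -0.384, 0.304)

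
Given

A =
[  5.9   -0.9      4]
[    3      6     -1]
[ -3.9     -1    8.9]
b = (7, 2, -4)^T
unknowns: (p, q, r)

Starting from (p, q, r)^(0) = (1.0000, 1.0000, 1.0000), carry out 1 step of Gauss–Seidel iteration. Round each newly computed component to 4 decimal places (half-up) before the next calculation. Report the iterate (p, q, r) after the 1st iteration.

Iteration 1:
  p = (7 - (-0.9)·1.0000 - (4)·1.0000) / (5.9) = 0.6610
  q = (2 - (3)·0.6610 - (-1)·1.0000) / (6) = 0.1695
  r = (-4 - (-3.9)·0.6610 - (-1)·0.1695) / (8.9) = -0.1407

(0.6610, 0.1695, -0.1407)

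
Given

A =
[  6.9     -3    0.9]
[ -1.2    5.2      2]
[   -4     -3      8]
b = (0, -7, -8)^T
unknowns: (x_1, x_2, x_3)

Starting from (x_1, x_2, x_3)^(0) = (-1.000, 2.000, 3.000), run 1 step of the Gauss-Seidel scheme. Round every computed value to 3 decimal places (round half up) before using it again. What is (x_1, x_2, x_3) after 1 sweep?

(0.478, -2.390, -1.657)

Iteration 1:
  x_1 = (0 - (-3)·2.000 - (0.9)·3.000) / (6.9) = 0.478
  x_2 = (-7 - (-1.2)·0.478 - (2)·3.000) / (5.2) = -2.390
  x_3 = (-8 - (-4)·0.478 - (-3)·-2.390) / (8) = -1.657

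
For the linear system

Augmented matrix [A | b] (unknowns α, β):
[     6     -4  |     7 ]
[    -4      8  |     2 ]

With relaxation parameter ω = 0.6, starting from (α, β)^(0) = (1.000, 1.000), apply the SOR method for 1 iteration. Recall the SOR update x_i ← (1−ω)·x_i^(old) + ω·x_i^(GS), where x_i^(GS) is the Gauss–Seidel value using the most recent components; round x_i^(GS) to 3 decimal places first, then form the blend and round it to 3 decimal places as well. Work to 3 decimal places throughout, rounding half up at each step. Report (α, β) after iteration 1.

(1.500, 1.000)

Iteration 1:
  α: GS value = (7 - (-4)·1.000) / (6) = 1.833;  α ← (1−ω)·1.000 + ω·1.833 = 1.500
  β: GS value = (2 - (-4)·1.500) / (8) = 1.000;  β ← (1−ω)·1.000 + ω·1.000 = 1.000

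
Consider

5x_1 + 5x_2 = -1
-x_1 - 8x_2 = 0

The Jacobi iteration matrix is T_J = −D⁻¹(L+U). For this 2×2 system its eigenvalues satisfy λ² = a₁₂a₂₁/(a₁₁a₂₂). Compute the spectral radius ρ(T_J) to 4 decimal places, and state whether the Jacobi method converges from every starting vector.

0.3536

a₁₂a₂₁/(a₁₁a₂₂) = (5)·(-1) / ((5)·(-8)) = 0.125000
ρ = √|0.125000| = √0.125000 = 0.3536
ρ < 1, so Jacobi converges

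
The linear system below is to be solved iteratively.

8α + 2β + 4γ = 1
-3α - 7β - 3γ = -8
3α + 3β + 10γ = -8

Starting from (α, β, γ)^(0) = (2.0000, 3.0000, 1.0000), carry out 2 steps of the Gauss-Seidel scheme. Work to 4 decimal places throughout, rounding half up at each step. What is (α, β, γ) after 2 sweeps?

Iteration 1:
  α = (1 - (2)·3.0000 - (4)·1.0000) / (8) = -1.1250
  β = (-8 - (-3)·-1.1250 - (-3)·1.0000) / (-7) = 1.1964
  γ = (-8 - (3)·-1.1250 - (3)·1.1964) / (10) = -0.8214
Iteration 2:
  α = (1 - (2)·1.1964 - (4)·-0.8214) / (8) = 0.2366
  β = (-8 - (-3)·0.2366 - (-3)·-0.8214) / (-7) = 1.3935
  γ = (-8 - (3)·0.2366 - (3)·1.3935) / (10) = -1.2890

(0.2366, 1.3935, -1.2890)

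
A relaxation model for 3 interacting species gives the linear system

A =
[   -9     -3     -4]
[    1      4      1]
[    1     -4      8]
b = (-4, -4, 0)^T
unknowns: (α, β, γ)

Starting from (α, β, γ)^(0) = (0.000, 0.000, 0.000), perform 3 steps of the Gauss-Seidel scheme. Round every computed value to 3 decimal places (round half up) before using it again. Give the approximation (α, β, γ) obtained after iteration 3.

Iteration 1:
  α = (-4 - (-3)·0.000 - (-4)·0.000) / (-9) = 0.444
  β = (-4 - (1)·0.444 - (1)·0.000) / (4) = -1.111
  γ = (0 - (1)·0.444 - (-4)·-1.111) / (8) = -0.611
Iteration 2:
  α = (-4 - (-3)·-1.111 - (-4)·-0.611) / (-9) = 1.086
  β = (-4 - (1)·1.086 - (1)·-0.611) / (4) = -1.119
  γ = (0 - (1)·1.086 - (-4)·-1.119) / (8) = -0.695
Iteration 3:
  α = (-4 - (-3)·-1.119 - (-4)·-0.695) / (-9) = 1.126
  β = (-4 - (1)·1.126 - (1)·-0.695) / (4) = -1.108
  γ = (0 - (1)·1.126 - (-4)·-1.108) / (8) = -0.695

(1.126, -1.108, -0.695)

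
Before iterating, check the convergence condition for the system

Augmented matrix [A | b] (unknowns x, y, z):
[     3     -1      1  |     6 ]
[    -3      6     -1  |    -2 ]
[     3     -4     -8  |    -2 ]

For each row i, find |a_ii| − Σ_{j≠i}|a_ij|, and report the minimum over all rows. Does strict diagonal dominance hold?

row 1: |3| − (1+1) = 1
row 2: |6| − (3+1) = 2
row 3: |-8| − (3+4) = 1
minimum over rows = 1 → strictly diagonally dominant (convergence guaranteed)

1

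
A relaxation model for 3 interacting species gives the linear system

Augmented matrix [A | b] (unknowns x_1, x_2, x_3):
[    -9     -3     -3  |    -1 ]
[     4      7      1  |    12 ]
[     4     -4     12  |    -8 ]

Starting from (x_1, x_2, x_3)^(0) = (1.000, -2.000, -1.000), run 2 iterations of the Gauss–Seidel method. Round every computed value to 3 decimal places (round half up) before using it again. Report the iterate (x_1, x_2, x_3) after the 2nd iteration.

Iteration 1:
  x_1 = (-1 - (-3)·-2.000 - (-3)·-1.000) / (-9) = 1.111
  x_2 = (12 - (4)·1.111 - (1)·-1.000) / (7) = 1.222
  x_3 = (-8 - (4)·1.111 - (-4)·1.222) / (12) = -0.630
Iteration 2:
  x_1 = (-1 - (-3)·1.222 - (-3)·-0.630) / (-9) = -0.086
  x_2 = (12 - (4)·-0.086 - (1)·-0.630) / (7) = 1.853
  x_3 = (-8 - (4)·-0.086 - (-4)·1.853) / (12) = -0.020

(-0.086, 1.853, -0.020)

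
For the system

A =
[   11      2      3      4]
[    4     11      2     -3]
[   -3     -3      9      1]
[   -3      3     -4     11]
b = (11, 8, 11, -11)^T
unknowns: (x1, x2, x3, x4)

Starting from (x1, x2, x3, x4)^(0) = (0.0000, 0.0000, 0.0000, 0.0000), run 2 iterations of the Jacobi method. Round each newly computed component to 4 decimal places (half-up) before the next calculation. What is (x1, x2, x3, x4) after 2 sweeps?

Iteration 1:
  x1 = (11 - (2)·0.0000 - (3)·0.0000 - (4)·0.0000) / (11) = 1.0000
  x2 = (8 - (4)·0.0000 - (2)·0.0000 - (-3)·0.0000) / (11) = 0.7273
  x3 = (11 - (-3)·0.0000 - (-3)·0.0000 - (1)·0.0000) / (9) = 1.2222
  x4 = (-11 - (-3)·0.0000 - (3)·0.0000 - (-4)·0.0000) / (11) = -1.0000
Iteration 2:
  x1 = (11 - (2)·0.7273 - (3)·1.2222 - (4)·-1.0000) / (11) = 0.8981
  x2 = (8 - (4)·1.0000 - (2)·1.2222 - (-3)·-1.0000) / (11) = -0.1313
  x3 = (11 - (-3)·1.0000 - (-3)·0.7273 - (1)·-1.0000) / (9) = 1.9091
  x4 = (-11 - (-3)·1.0000 - (3)·0.7273 - (-4)·1.2222) / (11) = -0.4812

(0.8981, -0.1313, 1.9091, -0.4812)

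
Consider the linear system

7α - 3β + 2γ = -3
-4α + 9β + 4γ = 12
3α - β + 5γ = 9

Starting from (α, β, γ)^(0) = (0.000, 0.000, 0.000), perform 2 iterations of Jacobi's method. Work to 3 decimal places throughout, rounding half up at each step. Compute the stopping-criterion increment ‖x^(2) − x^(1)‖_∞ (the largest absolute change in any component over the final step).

Iteration 1:
  α = (-3 - (-3)·0.000 - (2)·0.000) / (7) = -0.429
  β = (12 - (-4)·0.000 - (4)·0.000) / (9) = 1.333
  γ = (9 - (3)·0.000 - (-1)·0.000) / (5) = 1.800
Iteration 2:
  α = (-3 - (-3)·1.333 - (2)·1.800) / (7) = -0.372
  β = (12 - (-4)·-0.429 - (4)·1.800) / (9) = 0.343
  γ = (9 - (3)·-0.429 - (-1)·1.333) / (5) = 2.324
Change: (0.057, -0.990, 0.524) → max |·| = 0.990

0.990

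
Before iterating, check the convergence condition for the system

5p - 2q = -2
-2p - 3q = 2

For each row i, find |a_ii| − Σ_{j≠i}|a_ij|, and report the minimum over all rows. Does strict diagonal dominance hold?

row 1: |5| − (2) = 3
row 2: |-3| − (2) = 1
minimum over rows = 1 → strictly diagonally dominant (convergence guaranteed)

1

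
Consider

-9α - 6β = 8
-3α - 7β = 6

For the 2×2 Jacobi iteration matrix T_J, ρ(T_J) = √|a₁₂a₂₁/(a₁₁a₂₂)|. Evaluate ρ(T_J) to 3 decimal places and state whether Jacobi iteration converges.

a₁₂a₂₁/(a₁₁a₂₂) = (-6)·(-3) / ((-9)·(-7)) = 0.285714
ρ = √|0.285714| = √0.285714 = 0.535
ρ < 1, so Jacobi converges

0.535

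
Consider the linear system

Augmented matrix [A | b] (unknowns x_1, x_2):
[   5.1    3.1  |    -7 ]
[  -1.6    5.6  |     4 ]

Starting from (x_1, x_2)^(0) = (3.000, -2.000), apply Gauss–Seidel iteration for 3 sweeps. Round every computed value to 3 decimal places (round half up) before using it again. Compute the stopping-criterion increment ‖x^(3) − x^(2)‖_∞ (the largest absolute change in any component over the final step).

Iteration 1:
  x_1 = (-7 - (3.1)·-2.000) / (5.1) = -0.157
  x_2 = (4 - (-1.6)·-0.157) / (5.6) = 0.669
Iteration 2:
  x_1 = (-7 - (3.1)·0.669) / (5.1) = -1.779
  x_2 = (4 - (-1.6)·-1.779) / (5.6) = 0.206
Iteration 3:
  x_1 = (-7 - (3.1)·0.206) / (5.1) = -1.498
  x_2 = (4 - (-1.6)·-1.498) / (5.6) = 0.286
Change: (0.281, 0.080) → max |·| = 0.281

0.281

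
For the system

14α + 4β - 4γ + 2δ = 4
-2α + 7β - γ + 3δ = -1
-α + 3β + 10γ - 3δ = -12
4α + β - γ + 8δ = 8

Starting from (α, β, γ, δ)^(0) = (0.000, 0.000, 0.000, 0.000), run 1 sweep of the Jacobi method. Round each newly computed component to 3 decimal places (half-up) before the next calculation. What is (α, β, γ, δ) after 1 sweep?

(0.286, -0.143, -1.200, 1.000)

Iteration 1:
  α = (4 - (4)·0.000 - (-4)·0.000 - (2)·0.000) / (14) = 0.286
  β = (-1 - (-2)·0.000 - (-1)·0.000 - (3)·0.000) / (7) = -0.143
  γ = (-12 - (-1)·0.000 - (3)·0.000 - (-3)·0.000) / (10) = -1.200
  δ = (8 - (4)·0.000 - (1)·0.000 - (-1)·0.000) / (8) = 1.000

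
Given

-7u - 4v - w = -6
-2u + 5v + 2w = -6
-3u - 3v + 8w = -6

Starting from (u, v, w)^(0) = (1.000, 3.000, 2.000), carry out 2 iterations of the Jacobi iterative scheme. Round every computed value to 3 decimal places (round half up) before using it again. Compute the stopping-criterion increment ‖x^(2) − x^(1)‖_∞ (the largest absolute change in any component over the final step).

Iteration 1:
  u = (-6 - (-4)·3.000 - (-1)·2.000) / (-7) = -1.143
  v = (-6 - (-2)·1.000 - (2)·2.000) / (5) = -1.600
  w = (-6 - (-3)·1.000 - (-3)·3.000) / (8) = 0.750
Iteration 2:
  u = (-6 - (-4)·-1.600 - (-1)·0.750) / (-7) = 1.664
  v = (-6 - (-2)·-1.143 - (2)·0.750) / (5) = -1.957
  w = (-6 - (-3)·-1.143 - (-3)·-1.600) / (8) = -1.779
Change: (2.807, -0.357, -2.529) → max |·| = 2.807

2.807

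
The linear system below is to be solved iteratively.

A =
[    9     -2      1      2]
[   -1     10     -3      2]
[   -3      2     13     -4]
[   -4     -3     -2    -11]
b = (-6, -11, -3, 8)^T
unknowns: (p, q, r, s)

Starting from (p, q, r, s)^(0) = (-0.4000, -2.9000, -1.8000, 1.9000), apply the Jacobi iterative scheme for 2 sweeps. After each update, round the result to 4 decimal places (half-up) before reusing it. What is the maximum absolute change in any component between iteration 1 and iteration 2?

0.9117

Iteration 1:
  p = (-6 - (-2)·-2.9000 - (1)·-1.8000 - (2)·1.9000) / (9) = -1.5333
  q = (-11 - (-1)·-0.4000 - (-3)·-1.8000 - (2)·1.9000) / (10) = -2.0600
  r = (-3 - (-3)·-0.4000 - (2)·-2.9000 - (-4)·1.9000) / (13) = 0.7077
  s = (8 - (-4)·-0.4000 - (-3)·-2.9000 - (-2)·-1.8000) / (-11) = 0.5364
Iteration 2:
  p = (-6 - (-2)·-2.0600 - (1)·0.7077 - (2)·0.5364) / (9) = -1.3223
  q = (-11 - (-1)·-1.5333 - (-3)·0.7077 - (2)·0.5364) / (10) = -1.1483
  r = (-3 - (-3)·-1.5333 - (2)·-2.0600 - (-4)·0.5364) / (13) = -0.1026
  s = (8 - (-4)·-1.5333 - (-3)·-2.0600 - (-2)·0.7077) / (-11) = 0.2634
Change: (0.2110, 0.9117, -0.8103, -0.2730) → max |·| = 0.9117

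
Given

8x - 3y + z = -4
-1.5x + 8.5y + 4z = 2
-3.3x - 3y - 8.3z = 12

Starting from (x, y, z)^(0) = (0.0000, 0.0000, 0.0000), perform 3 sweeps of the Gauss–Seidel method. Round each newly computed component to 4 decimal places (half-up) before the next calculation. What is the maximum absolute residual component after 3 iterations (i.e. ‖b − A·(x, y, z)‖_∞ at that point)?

0.7899

Iteration 1:
  x = (-4 - (-3)·0.0000 - (1)·0.0000) / (8) = -0.5000
  y = (2 - (-1.5)·-0.5000 - (4)·0.0000) / (8.5) = 0.1471
  z = (12 - (-3.3)·-0.5000 - (-3)·0.1471) / (-8.3) = -1.3002
Iteration 2:
  x = (-4 - (-3)·0.1471 - (1)·-1.3002) / (8) = -0.2823
  y = (2 - (-1.5)·-0.2823 - (4)·-1.3002) / (8.5) = 0.7973
  z = (12 - (-3.3)·-0.2823 - (-3)·0.7973) / (-8.3) = -1.6217
Iteration 3:
  x = (-4 - (-3)·0.7973 - (1)·-1.6217) / (8) = 0.0017
  y = (2 - (-1.5)·0.0017 - (4)·-1.6217) / (8.5) = 0.9987
  z = (12 - (-3.3)·0.0017 - (-3)·0.9987) / (-8.3) = -1.8074
Residual b − A·x = (0.7899, 0.7432, 0.0003); ∞-norm = 0.7899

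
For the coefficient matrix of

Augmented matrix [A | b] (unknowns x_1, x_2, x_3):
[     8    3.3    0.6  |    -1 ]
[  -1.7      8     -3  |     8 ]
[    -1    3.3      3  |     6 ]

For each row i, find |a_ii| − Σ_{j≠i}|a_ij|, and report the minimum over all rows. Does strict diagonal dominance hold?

-1.3

row 1: |8| − (3.3+0.6) = 4.1
row 2: |8| − (1.7+3) = 3.3
row 3: |3| − (1+3.3) = -1.3
minimum over rows = -1.3 → not strictly diagonally dominant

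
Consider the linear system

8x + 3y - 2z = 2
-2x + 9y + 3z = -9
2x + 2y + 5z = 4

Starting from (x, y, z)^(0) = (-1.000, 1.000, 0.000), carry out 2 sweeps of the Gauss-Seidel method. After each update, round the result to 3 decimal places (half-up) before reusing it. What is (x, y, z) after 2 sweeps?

Iteration 1:
  x = (2 - (3)·1.000 - (-2)·0.000) / (8) = -0.125
  y = (-9 - (-2)·-0.125 - (3)·0.000) / (9) = -1.028
  z = (4 - (2)·-0.125 - (2)·-1.028) / (5) = 1.261
Iteration 2:
  x = (2 - (3)·-1.028 - (-2)·1.261) / (8) = 0.951
  y = (-9 - (-2)·0.951 - (3)·1.261) / (9) = -1.209
  z = (4 - (2)·0.951 - (2)·-1.209) / (5) = 0.903

(0.951, -1.209, 0.903)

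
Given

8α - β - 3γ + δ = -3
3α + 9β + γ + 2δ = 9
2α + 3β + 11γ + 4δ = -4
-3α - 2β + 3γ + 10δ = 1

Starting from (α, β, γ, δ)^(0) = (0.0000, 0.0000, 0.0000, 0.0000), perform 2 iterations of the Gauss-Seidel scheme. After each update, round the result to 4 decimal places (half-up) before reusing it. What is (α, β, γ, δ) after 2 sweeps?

Iteration 1:
  α = (-3 - (-1)·0.0000 - (-3)·0.0000 - (1)·0.0000) / (8) = -0.3750
  β = (9 - (3)·-0.3750 - (1)·0.0000 - (2)·0.0000) / (9) = 1.1250
  γ = (-4 - (2)·-0.3750 - (3)·1.1250 - (4)·0.0000) / (11) = -0.6023
  δ = (1 - (-3)·-0.3750 - (-2)·1.1250 - (3)·-0.6023) / (10) = 0.3932
Iteration 2:
  α = (-3 - (-1)·1.1250 - (-3)·-0.6023 - (1)·0.3932) / (8) = -0.5094
  β = (9 - (3)·-0.5094 - (1)·-0.6023 - (2)·0.3932) / (9) = 1.1493
  γ = (-4 - (2)·-0.5094 - (3)·1.1493 - (4)·0.3932) / (11) = -0.7274
  δ = (1 - (-3)·-0.5094 - (-2)·1.1493 - (3)·-0.7274) / (10) = 0.3953

(-0.5094, 1.1493, -0.7274, 0.3953)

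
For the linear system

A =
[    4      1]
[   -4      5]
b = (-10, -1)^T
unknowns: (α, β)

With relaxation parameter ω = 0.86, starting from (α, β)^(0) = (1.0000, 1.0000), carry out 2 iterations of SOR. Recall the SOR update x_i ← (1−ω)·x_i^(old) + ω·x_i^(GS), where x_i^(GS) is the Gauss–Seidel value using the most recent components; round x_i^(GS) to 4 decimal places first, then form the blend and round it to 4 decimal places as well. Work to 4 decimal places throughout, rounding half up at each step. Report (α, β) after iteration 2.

(-2.1255, -1.8531)

Iteration 1:
  α: GS value = (-10 - (1)·1.0000) / (4) = -2.7500;  α ← (1−ω)·1.0000 + ω·-2.7500 = -2.2250
  β: GS value = (-1 - (-4)·-2.2250) / (5) = -1.9800;  β ← (1−ω)·1.0000 + ω·-1.9800 = -1.5628
Iteration 2:
  α: GS value = (-10 - (1)·-1.5628) / (4) = -2.1093;  α ← (1−ω)·-2.2250 + ω·-2.1093 = -2.1255
  β: GS value = (-1 - (-4)·-2.1255) / (5) = -1.9004;  β ← (1−ω)·-1.5628 + ω·-1.9004 = -1.8531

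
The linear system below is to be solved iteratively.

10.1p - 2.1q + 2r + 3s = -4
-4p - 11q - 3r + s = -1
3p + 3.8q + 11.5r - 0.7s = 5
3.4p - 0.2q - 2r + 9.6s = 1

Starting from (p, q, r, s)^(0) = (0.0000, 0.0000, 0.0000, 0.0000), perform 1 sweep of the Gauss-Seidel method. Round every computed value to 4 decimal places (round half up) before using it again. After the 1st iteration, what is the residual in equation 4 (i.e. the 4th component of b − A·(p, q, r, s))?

0.0005

Iteration 1:
  p = (-4 - (-2.1)·0.0000 - (2)·0.0000 - (3)·0.0000) / (10.1) = -0.3960
  q = (-1 - (-4)·-0.3960 - (-3)·0.0000 - (1)·0.0000) / (-11) = 0.2349
  r = (5 - (3)·-0.3960 - (3.8)·0.2349 - (-0.7)·0.0000) / (11.5) = 0.4605
  s = (1 - (3.4)·-0.3960 - (-0.2)·0.2349 - (-2)·0.4605) / (9.6) = 0.3452
Residual b − A·x = (-1.4637, 1.0362, 0.2413, 0.0005)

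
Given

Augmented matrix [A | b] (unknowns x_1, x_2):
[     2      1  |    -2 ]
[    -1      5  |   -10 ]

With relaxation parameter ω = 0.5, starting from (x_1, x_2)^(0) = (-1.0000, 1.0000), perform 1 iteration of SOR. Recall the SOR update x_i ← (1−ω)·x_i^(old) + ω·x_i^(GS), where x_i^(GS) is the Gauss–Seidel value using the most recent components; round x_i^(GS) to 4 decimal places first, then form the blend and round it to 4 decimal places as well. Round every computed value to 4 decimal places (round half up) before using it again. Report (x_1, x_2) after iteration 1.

Iteration 1:
  x_1: GS value = (-2 - (1)·1.0000) / (2) = -1.5000;  x_1 ← (1−ω)·-1.0000 + ω·-1.5000 = -1.2500
  x_2: GS value = (-10 - (-1)·-1.2500) / (5) = -2.2500;  x_2 ← (1−ω)·1.0000 + ω·-2.2500 = -0.6250

(-1.2500, -0.6250)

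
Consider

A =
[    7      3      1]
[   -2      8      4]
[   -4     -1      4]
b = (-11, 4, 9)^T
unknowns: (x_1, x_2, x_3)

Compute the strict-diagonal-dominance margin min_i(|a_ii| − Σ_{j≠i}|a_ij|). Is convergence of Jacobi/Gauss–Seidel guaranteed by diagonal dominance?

-1

row 1: |7| − (3+1) = 3
row 2: |8| − (2+4) = 2
row 3: |4| − (4+1) = -1
minimum over rows = -1 → not strictly diagonally dominant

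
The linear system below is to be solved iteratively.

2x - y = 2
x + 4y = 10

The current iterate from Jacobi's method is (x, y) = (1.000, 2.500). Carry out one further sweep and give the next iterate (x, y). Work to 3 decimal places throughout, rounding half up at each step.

One sweep:
  x = (2 - (-1)·2.500) / (2) = 2.250
  y = (10 - (1)·1.000) / (4) = 2.250

(2.250, 2.250)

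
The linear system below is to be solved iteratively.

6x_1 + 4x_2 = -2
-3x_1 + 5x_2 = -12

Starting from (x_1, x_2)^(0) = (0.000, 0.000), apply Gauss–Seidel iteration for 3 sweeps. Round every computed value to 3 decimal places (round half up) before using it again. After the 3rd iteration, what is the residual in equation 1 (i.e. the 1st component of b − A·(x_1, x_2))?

Iteration 1:
  x_1 = (-2 - (4)·0.000) / (6) = -0.333
  x_2 = (-12 - (-3)·-0.333) / (5) = -2.600
Iteration 2:
  x_1 = (-2 - (4)·-2.600) / (6) = 1.400
  x_2 = (-12 - (-3)·1.400) / (5) = -1.560
Iteration 3:
  x_1 = (-2 - (4)·-1.560) / (6) = 0.707
  x_2 = (-12 - (-3)·0.707) / (5) = -1.976
Residual b − A·x = (1.662, 0.001)

1.662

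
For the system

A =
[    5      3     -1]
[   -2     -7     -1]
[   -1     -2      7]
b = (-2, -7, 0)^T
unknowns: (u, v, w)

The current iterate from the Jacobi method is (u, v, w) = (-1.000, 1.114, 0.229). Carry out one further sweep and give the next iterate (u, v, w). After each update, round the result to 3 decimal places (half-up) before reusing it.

One sweep:
  u = (-2 - (3)·1.114 - (-1)·0.229) / (5) = -1.023
  v = (-7 - (-2)·-1.000 - (-1)·0.229) / (-7) = 1.253
  w = (0 - (-1)·-1.000 - (-2)·1.114) / (7) = 0.175

(-1.023, 1.253, 0.175)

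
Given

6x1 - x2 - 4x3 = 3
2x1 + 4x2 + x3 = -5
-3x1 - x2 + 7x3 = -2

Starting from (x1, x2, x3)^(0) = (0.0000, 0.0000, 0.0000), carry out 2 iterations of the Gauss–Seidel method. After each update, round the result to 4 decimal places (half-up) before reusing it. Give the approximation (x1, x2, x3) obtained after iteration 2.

(0.0595, -1.2083, -0.4328)

Iteration 1:
  x1 = (3 - (-1)·0.0000 - (-4)·0.0000) / (6) = 0.5000
  x2 = (-5 - (2)·0.5000 - (1)·0.0000) / (4) = -1.5000
  x3 = (-2 - (-3)·0.5000 - (-1)·-1.5000) / (7) = -0.2857
Iteration 2:
  x1 = (3 - (-1)·-1.5000 - (-4)·-0.2857) / (6) = 0.0595
  x2 = (-5 - (2)·0.0595 - (1)·-0.2857) / (4) = -1.2083
  x3 = (-2 - (-3)·0.0595 - (-1)·-1.2083) / (7) = -0.4328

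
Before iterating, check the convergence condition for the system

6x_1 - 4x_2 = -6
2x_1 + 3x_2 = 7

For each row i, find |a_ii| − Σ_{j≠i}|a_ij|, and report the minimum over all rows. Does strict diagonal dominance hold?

row 1: |6| − (4) = 2
row 2: |3| − (2) = 1
minimum over rows = 1 → strictly diagonally dominant (convergence guaranteed)

1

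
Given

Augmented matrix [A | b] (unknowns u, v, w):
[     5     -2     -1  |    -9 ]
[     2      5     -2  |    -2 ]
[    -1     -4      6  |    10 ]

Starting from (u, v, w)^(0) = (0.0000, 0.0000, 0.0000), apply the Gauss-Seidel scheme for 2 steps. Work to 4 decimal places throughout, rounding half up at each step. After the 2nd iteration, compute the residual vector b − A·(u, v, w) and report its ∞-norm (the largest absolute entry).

Iteration 1:
  u = (-9 - (-2)·0.0000 - (-1)·0.0000) / (5) = -1.8000
  v = (-2 - (2)·-1.8000 - (-2)·0.0000) / (5) = 0.3200
  w = (10 - (-1)·-1.8000 - (-4)·0.3200) / (6) = 1.5800
Iteration 2:
  u = (-9 - (-2)·0.3200 - (-1)·1.5800) / (5) = -1.3560
  v = (-2 - (2)·-1.3560 - (-2)·1.5800) / (5) = 0.7744
  w = (10 - (-1)·-1.3560 - (-4)·0.7744) / (6) = 1.9569
Residual b − A·x = (1.2857, 0.7538, 0.0002); ∞-norm = 1.2857

1.2857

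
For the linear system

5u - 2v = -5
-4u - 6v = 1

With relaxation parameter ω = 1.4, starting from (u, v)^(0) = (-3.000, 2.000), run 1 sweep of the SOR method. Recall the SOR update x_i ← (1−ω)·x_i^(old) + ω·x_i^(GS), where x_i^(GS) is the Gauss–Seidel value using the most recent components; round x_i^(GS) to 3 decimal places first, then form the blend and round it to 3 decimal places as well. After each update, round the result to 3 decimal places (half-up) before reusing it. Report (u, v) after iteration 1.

Iteration 1:
  u: GS value = (-5 - (-2)·2.000) / (5) = -0.200;  u ← (1−ω)·-3.000 + ω·-0.200 = 0.920
  v: GS value = (1 - (-4)·0.920) / (-6) = -0.780;  v ← (1−ω)·2.000 + ω·-0.780 = -1.892

(0.920, -1.892)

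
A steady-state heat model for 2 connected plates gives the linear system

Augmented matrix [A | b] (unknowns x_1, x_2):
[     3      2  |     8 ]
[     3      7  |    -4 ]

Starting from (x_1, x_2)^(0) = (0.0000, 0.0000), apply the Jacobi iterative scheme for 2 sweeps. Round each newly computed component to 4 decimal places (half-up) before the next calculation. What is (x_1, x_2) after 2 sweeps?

(3.0476, -1.7143)

Iteration 1:
  x_1 = (8 - (2)·0.0000) / (3) = 2.6667
  x_2 = (-4 - (3)·0.0000) / (7) = -0.5714
Iteration 2:
  x_1 = (8 - (2)·-0.5714) / (3) = 3.0476
  x_2 = (-4 - (3)·2.6667) / (7) = -1.7143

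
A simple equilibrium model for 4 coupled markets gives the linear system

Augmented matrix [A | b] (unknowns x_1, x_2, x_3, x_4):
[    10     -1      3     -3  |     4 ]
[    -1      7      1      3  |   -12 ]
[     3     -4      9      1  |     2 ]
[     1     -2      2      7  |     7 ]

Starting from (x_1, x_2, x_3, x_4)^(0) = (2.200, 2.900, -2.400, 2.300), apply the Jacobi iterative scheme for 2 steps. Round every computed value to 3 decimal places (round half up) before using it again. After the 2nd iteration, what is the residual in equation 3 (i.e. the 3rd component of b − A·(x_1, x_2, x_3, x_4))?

Iteration 1:
  x_1 = (4 - (-1)·2.900 - (3)·-2.400 - (-3)·2.300) / (10) = 2.100
  x_2 = (-12 - (-1)·2.200 - (1)·-2.400 - (3)·2.300) / (7) = -2.043
  x_3 = (2 - (3)·2.200 - (-4)·2.900 - (1)·2.300) / (9) = 0.522
  x_4 = (7 - (1)·2.200 - (-2)·2.900 - (2)·-2.400) / (7) = 2.200
Iteration 2:
  x_1 = (4 - (-1)·-2.043 - (3)·0.522 - (-3)·2.200) / (10) = 0.699
  x_2 = (-12 - (-1)·2.100 - (1)·0.522 - (3)·2.200) / (7) = -2.432
  x_3 = (2 - (3)·2.100 - (-4)·-2.043 - (1)·2.200) / (9) = -1.630
  x_4 = (7 - (1)·2.100 - (-2)·-2.043 - (2)·0.522) / (7) = -0.033
Residual b − A·x = (-0.631, 7.452, 4.878, 4.928)

4.878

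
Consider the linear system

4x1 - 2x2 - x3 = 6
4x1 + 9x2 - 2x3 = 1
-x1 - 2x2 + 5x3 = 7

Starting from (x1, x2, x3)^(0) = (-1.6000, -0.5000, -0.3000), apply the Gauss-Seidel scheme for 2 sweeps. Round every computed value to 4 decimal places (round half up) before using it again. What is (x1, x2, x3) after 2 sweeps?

Iteration 1:
  x1 = (6 - (-2)·-0.5000 - (-1)·-0.3000) / (4) = 1.1750
  x2 = (1 - (4)·1.1750 - (-2)·-0.3000) / (9) = -0.4778
  x3 = (7 - (-1)·1.1750 - (-2)·-0.4778) / (5) = 1.4439
Iteration 2:
  x1 = (6 - (-2)·-0.4778 - (-1)·1.4439) / (4) = 1.6221
  x2 = (1 - (4)·1.6221 - (-2)·1.4439) / (9) = -0.2890
  x3 = (7 - (-1)·1.6221 - (-2)·-0.2890) / (5) = 1.6088

(1.6221, -0.2890, 1.6088)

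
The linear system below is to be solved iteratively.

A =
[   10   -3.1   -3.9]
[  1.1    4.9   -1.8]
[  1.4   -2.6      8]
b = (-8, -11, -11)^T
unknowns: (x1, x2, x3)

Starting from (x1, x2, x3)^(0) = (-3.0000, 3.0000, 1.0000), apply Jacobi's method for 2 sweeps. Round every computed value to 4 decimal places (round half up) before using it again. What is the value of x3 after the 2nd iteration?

Iteration 1:
  x1 = (-8 - (-3.1)·3.0000 - (-3.9)·1.0000) / (10) = 0.5200
  x2 = (-11 - (1.1)·-3.0000 - (-1.8)·1.0000) / (4.9) = -1.2041
  x3 = (-11 - (1.4)·-3.0000 - (-2.6)·3.0000) / (8) = 0.1250
Iteration 2:
  x1 = (-8 - (-3.1)·-1.2041 - (-3.9)·0.1250) / (10) = -1.1245
  x2 = (-11 - (1.1)·0.5200 - (-1.8)·0.1250) / (4.9) = -2.3157
  x3 = (-11 - (1.4)·0.5200 - (-2.6)·-1.2041) / (8) = -1.8573

-1.8573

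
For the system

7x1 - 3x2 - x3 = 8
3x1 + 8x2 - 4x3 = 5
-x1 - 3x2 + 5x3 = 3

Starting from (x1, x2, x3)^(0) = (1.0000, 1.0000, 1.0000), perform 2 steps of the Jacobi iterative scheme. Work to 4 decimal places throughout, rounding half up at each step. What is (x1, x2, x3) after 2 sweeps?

Iteration 1:
  x1 = (8 - (-3)·1.0000 - (-1)·1.0000) / (7) = 1.7143
  x2 = (5 - (3)·1.0000 - (-4)·1.0000) / (8) = 0.7500
  x3 = (3 - (-1)·1.0000 - (-3)·1.0000) / (5) = 1.4000
Iteration 2:
  x1 = (8 - (-3)·0.7500 - (-1)·1.4000) / (7) = 1.6643
  x2 = (5 - (3)·1.7143 - (-4)·1.4000) / (8) = 0.6821
  x3 = (3 - (-1)·1.7143 - (-3)·0.7500) / (5) = 1.3929

(1.6643, 0.6821, 1.3929)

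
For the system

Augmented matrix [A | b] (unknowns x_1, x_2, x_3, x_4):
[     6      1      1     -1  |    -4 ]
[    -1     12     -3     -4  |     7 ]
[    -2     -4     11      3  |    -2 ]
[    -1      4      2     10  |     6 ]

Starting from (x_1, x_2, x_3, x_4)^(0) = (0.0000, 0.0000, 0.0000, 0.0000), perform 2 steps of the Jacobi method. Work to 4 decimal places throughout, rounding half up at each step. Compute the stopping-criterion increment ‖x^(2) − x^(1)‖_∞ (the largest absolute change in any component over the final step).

0.2636

Iteration 1:
  x_1 = (-4 - (1)·0.0000 - (1)·0.0000 - (-1)·0.0000) / (6) = -0.6667
  x_2 = (7 - (-1)·0.0000 - (-3)·0.0000 - (-4)·0.0000) / (12) = 0.5833
  x_3 = (-2 - (-2)·0.0000 - (-4)·0.0000 - (3)·0.0000) / (11) = -0.1818
  x_4 = (6 - (-1)·0.0000 - (4)·0.0000 - (2)·0.0000) / (10) = 0.6000
Iteration 2:
  x_1 = (-4 - (1)·0.5833 - (1)·-0.1818 - (-1)·0.6000) / (6) = -0.6336
  x_2 = (7 - (-1)·-0.6667 - (-3)·-0.1818 - (-4)·0.6000) / (12) = 0.6823
  x_3 = (-2 - (-2)·-0.6667 - (-4)·0.5833 - (3)·0.6000) / (11) = -0.2546
  x_4 = (6 - (-1)·-0.6667 - (4)·0.5833 - (2)·-0.1818) / (10) = 0.3364
Change: (0.0331, 0.0990, -0.0728, -0.2636) → max |·| = 0.2636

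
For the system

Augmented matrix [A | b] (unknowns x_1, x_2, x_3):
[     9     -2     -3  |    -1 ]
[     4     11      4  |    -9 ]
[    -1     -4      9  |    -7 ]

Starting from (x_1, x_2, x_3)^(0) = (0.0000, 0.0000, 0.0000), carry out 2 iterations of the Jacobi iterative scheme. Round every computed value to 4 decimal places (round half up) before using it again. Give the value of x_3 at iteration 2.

-1.1538

Iteration 1:
  x_1 = (-1 - (-2)·0.0000 - (-3)·0.0000) / (9) = -0.1111
  x_2 = (-9 - (4)·0.0000 - (4)·0.0000) / (11) = -0.8182
  x_3 = (-7 - (-1)·0.0000 - (-4)·0.0000) / (9) = -0.7778
Iteration 2:
  x_1 = (-1 - (-2)·-0.8182 - (-3)·-0.7778) / (9) = -0.5522
  x_2 = (-9 - (4)·-0.1111 - (4)·-0.7778) / (11) = -0.4949
  x_3 = (-7 - (-1)·-0.1111 - (-4)·-0.8182) / (9) = -1.1538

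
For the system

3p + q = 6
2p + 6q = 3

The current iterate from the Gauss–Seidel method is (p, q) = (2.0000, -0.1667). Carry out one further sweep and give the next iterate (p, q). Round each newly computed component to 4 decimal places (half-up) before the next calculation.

(2.0556, -0.1852)

One sweep:
  p = (6 - (1)·-0.1667) / (3) = 2.0556
  q = (3 - (2)·2.0556) / (6) = -0.1852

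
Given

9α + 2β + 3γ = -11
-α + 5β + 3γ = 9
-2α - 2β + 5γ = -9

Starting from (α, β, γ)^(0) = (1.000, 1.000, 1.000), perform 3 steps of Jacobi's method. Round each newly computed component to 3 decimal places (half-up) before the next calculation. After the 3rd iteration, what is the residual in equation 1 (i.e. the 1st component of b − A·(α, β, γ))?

Iteration 1:
  α = (-11 - (2)·1.000 - (3)·1.000) / (9) = -1.778
  β = (9 - (-1)·1.000 - (3)·1.000) / (5) = 1.400
  γ = (-9 - (-2)·1.000 - (-2)·1.000) / (5) = -1.000
Iteration 2:
  α = (-11 - (2)·1.400 - (3)·-1.000) / (9) = -1.200
  β = (9 - (-1)·-1.778 - (3)·-1.000) / (5) = 2.044
  γ = (-9 - (-2)·-1.778 - (-2)·1.400) / (5) = -1.951
Iteration 3:
  α = (-11 - (2)·2.044 - (3)·-1.951) / (9) = -1.026
  β = (9 - (-1)·-1.200 - (3)·-1.951) / (5) = 2.731
  γ = (-9 - (-2)·-1.200 - (-2)·2.044) / (5) = -1.462
Residual b − A·x = (-2.842, -1.295, 1.720)

-2.842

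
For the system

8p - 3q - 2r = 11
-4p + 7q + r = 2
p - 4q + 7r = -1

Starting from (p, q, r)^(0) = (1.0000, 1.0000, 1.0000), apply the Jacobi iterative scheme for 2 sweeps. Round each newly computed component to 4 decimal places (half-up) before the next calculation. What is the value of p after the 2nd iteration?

1.7143

Iteration 1:
  p = (11 - (-3)·1.0000 - (-2)·1.0000) / (8) = 2.0000
  q = (2 - (-4)·1.0000 - (1)·1.0000) / (7) = 0.7143
  r = (-1 - (1)·1.0000 - (-4)·1.0000) / (7) = 0.2857
Iteration 2:
  p = (11 - (-3)·0.7143 - (-2)·0.2857) / (8) = 1.7143
  q = (2 - (-4)·2.0000 - (1)·0.2857) / (7) = 1.3878
  r = (-1 - (1)·2.0000 - (-4)·0.7143) / (7) = -0.0204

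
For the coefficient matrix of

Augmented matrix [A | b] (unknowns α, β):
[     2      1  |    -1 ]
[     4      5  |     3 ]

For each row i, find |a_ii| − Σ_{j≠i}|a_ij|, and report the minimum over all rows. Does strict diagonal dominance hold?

1

row 1: |2| − (1) = 1
row 2: |5| − (4) = 1
minimum over rows = 1 → strictly diagonally dominant (convergence guaranteed)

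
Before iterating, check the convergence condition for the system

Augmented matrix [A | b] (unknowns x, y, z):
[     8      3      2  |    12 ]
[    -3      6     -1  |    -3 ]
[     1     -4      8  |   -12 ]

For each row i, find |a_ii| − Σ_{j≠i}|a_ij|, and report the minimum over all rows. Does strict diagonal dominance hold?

2

row 1: |8| − (3+2) = 3
row 2: |6| − (3+1) = 2
row 3: |8| − (1+4) = 3
minimum over rows = 2 → strictly diagonally dominant (convergence guaranteed)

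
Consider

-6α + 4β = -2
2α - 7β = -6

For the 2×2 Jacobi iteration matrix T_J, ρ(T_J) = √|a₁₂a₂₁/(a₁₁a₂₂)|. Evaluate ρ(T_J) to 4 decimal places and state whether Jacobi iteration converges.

0.4364

a₁₂a₂₁/(a₁₁a₂₂) = (4)·(2) / ((-6)·(-7)) = 0.190476
ρ = √|0.190476| = √0.190476 = 0.4364
ρ < 1, so Jacobi converges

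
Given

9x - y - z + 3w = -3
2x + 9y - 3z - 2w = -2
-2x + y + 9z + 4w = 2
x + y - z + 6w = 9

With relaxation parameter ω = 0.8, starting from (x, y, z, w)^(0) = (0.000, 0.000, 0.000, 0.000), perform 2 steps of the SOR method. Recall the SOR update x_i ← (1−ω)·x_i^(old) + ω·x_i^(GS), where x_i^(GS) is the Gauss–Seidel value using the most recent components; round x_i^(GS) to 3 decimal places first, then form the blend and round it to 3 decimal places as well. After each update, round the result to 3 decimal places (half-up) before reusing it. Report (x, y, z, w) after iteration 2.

(-0.658, 0.177, -0.379, 1.468)

Iteration 1:
  x: GS value = (-3 - (-1)·0.000 - (-1)·0.000 - (3)·0.000) / (9) = -0.333;  x ← (1−ω)·0.000 + ω·-0.333 = -0.266
  y: GS value = (-2 - (2)·-0.266 - (-3)·0.000 - (-2)·0.000) / (9) = -0.163;  y ← (1−ω)·0.000 + ω·-0.163 = -0.130
  z: GS value = (2 - (-2)·-0.266 - (1)·-0.130 - (4)·0.000) / (9) = 0.178;  z ← (1−ω)·0.000 + ω·0.178 = 0.142
  w: GS value = (9 - (1)·-0.266 - (1)·-0.130 - (-1)·0.142) / (6) = 1.590;  w ← (1−ω)·0.000 + ω·1.590 = 1.272
Iteration 2:
  x: GS value = (-3 - (-1)·-0.130 - (-1)·0.142 - (3)·1.272) / (9) = -0.756;  x ← (1−ω)·-0.266 + ω·-0.756 = -0.658
  y: GS value = (-2 - (2)·-0.658 - (-3)·0.142 - (-2)·1.272) / (9) = 0.254;  y ← (1−ω)·-0.130 + ω·0.254 = 0.177
  z: GS value = (2 - (-2)·-0.658 - (1)·0.177 - (4)·1.272) / (9) = -0.509;  z ← (1−ω)·0.142 + ω·-0.509 = -0.379
  w: GS value = (9 - (1)·-0.658 - (1)·0.177 - (-1)·-0.379) / (6) = 1.517;  w ← (1−ω)·1.272 + ω·1.517 = 1.468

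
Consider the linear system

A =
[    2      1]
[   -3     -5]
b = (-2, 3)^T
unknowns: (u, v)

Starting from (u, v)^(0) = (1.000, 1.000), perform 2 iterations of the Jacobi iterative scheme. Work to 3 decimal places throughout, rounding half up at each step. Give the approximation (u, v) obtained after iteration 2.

Iteration 1:
  u = (-2 - (1)·1.000) / (2) = -1.500
  v = (3 - (-3)·1.000) / (-5) = -1.200
Iteration 2:
  u = (-2 - (1)·-1.200) / (2) = -0.400
  v = (3 - (-3)·-1.500) / (-5) = 0.300

(-0.400, 0.300)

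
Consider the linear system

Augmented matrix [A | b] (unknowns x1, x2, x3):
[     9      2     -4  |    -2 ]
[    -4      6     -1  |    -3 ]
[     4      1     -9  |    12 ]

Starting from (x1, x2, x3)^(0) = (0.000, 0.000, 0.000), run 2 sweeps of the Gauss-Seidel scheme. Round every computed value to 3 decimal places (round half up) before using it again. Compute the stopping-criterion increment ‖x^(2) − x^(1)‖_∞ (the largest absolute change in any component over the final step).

0.601

Iteration 1:
  x1 = (-2 - (2)·0.000 - (-4)·0.000) / (9) = -0.222
  x2 = (-3 - (-4)·-0.222 - (-1)·0.000) / (6) = -0.648
  x3 = (12 - (4)·-0.222 - (1)·-0.648) / (-9) = -1.504
Iteration 2:
  x1 = (-2 - (2)·-0.648 - (-4)·-1.504) / (9) = -0.747
  x2 = (-3 - (-4)·-0.747 - (-1)·-1.504) / (6) = -1.249
  x3 = (12 - (4)·-0.747 - (1)·-1.249) / (-9) = -1.804
Change: (-0.525, -0.601, -0.300) → max |·| = 0.601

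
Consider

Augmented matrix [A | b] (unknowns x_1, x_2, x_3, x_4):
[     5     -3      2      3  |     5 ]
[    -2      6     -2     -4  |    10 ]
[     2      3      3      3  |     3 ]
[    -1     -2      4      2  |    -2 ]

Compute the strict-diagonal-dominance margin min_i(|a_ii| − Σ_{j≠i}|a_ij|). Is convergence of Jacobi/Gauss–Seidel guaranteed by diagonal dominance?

-5

row 1: |5| − (3+2+3) = -3
row 2: |6| − (2+2+4) = -2
row 3: |3| − (2+3+3) = -5
row 4: |2| − (1+2+4) = -5
minimum over rows = -5 → not strictly diagonally dominant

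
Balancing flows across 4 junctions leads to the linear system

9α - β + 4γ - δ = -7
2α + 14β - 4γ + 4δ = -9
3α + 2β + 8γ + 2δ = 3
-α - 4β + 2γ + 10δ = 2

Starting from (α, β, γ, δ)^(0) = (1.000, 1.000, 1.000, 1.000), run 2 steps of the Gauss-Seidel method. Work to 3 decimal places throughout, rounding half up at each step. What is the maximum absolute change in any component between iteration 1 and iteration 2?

Iteration 1:
  α = (-7 - (-1)·1.000 - (4)·1.000 - (-1)·1.000) / (9) = -1.000
  β = (-9 - (2)·-1.000 - (-4)·1.000 - (4)·1.000) / (14) = -0.500
  γ = (3 - (3)·-1.000 - (2)·-0.500 - (2)·1.000) / (8) = 0.625
  δ = (2 - (-1)·-1.000 - (-4)·-0.500 - (2)·0.625) / (10) = -0.225
Iteration 2:
  α = (-7 - (-1)·-0.500 - (4)·0.625 - (-1)·-0.225) / (9) = -1.136
  β = (-9 - (2)·-1.136 - (-4)·0.625 - (4)·-0.225) / (14) = -0.238
  γ = (3 - (3)·-1.136 - (2)·-0.238 - (2)·-0.225) / (8) = 0.917
  δ = (2 - (-1)·-1.136 - (-4)·-0.238 - (2)·0.917) / (10) = -0.192
Change: (-0.136, 0.262, 0.292, 0.033) → max |·| = 0.292

0.292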